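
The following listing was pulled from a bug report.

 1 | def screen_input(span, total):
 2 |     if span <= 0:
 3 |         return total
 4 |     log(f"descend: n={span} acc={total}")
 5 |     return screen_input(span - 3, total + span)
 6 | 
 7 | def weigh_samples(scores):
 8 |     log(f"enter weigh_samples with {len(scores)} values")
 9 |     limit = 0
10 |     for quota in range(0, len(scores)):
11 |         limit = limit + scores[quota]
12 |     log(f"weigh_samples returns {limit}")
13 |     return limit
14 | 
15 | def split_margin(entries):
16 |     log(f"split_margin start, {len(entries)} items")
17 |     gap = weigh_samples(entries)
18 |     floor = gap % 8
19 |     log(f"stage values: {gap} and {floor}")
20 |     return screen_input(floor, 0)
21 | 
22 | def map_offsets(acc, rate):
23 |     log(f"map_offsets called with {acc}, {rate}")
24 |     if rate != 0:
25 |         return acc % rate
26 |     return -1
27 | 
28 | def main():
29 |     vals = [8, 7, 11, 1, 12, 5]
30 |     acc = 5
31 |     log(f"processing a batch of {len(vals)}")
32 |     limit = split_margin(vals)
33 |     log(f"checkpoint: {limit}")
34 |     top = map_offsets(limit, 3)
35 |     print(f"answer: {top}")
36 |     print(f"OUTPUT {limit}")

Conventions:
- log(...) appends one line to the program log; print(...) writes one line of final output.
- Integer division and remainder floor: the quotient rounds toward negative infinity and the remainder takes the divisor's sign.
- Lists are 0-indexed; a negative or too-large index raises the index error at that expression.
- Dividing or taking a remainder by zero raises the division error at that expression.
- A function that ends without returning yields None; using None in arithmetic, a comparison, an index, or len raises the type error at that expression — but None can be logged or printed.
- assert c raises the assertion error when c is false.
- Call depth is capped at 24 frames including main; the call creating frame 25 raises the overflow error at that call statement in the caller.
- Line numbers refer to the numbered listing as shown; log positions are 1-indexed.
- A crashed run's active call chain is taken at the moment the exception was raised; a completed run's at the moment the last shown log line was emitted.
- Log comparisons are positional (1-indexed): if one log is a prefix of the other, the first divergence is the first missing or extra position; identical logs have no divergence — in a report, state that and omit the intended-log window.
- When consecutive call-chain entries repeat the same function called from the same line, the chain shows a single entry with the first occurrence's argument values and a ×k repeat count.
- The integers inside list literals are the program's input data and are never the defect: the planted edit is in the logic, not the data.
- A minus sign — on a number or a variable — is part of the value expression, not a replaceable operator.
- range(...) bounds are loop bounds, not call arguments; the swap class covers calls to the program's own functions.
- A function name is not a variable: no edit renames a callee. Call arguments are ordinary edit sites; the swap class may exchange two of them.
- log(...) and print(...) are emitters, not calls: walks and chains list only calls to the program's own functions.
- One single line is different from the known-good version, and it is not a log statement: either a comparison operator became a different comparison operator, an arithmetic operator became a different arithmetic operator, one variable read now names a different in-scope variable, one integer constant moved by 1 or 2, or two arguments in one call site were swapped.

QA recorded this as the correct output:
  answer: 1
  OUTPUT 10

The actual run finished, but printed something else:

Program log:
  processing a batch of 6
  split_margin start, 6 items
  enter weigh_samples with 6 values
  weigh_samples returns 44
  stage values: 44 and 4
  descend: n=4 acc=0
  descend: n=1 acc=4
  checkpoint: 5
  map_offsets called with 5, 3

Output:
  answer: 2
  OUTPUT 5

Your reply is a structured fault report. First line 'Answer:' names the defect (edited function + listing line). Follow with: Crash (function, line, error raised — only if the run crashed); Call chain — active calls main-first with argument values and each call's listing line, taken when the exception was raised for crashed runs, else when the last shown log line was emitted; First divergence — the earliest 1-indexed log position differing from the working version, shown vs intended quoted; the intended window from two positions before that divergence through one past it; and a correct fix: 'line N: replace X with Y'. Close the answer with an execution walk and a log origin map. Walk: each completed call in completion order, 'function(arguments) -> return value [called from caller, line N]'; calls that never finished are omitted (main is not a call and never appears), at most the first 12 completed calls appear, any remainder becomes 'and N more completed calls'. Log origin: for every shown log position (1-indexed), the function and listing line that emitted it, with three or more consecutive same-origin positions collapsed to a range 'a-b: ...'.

Answer: the defect is in screen_input at line 5.
Key observation: Position 7 is the first bad log line: 'descend: n=1 acc=4' should read 'descend: n=3 acc=4'.
Call chain: main -> map_offsets(5, 3) (called at line 34).
First divergence: position 7 — shown 'descend: n=1 acc=4', intended 'descend: n=3 acc=4'.
Intended log window:
  5: stage values: 44 and 4
  6: descend: n=4 acc=0
  7: descend: n=3 acc=4
  8: descend: n=2 acc=7
Execution walk:
  weigh_samples([8, 7, 11, 1, 12, 5]) -> 44  [called from split_margin, line 17]
  screen_input(-2, 5) -> 5  [called from screen_input, line 5]
  screen_input(1, 4) -> 5  [called from screen_input, line 5]
  screen_input(4, 0) -> 5  [called from split_margin, line 20]
  split_margin([8, 7, 11, 1, 12, 5]) -> 5  [called from main, line 32]
  map_offsets(5, 3) -> 2  [called from main, line 34]
Log origin:
  1: logged in main at line 31
  2: logged in split_margin at line 16
  3: logged in weigh_samples at line 8
  4: logged in weigh_samples at line 12
  5: logged in split_margin at line 19
  6: logged in screen_input at line 4
  7: logged in screen_input at line 4
  8: logged in main at line 33
  9: logged in map_offsets at line 23
A correct fix: line 5: replace `3` with `1`.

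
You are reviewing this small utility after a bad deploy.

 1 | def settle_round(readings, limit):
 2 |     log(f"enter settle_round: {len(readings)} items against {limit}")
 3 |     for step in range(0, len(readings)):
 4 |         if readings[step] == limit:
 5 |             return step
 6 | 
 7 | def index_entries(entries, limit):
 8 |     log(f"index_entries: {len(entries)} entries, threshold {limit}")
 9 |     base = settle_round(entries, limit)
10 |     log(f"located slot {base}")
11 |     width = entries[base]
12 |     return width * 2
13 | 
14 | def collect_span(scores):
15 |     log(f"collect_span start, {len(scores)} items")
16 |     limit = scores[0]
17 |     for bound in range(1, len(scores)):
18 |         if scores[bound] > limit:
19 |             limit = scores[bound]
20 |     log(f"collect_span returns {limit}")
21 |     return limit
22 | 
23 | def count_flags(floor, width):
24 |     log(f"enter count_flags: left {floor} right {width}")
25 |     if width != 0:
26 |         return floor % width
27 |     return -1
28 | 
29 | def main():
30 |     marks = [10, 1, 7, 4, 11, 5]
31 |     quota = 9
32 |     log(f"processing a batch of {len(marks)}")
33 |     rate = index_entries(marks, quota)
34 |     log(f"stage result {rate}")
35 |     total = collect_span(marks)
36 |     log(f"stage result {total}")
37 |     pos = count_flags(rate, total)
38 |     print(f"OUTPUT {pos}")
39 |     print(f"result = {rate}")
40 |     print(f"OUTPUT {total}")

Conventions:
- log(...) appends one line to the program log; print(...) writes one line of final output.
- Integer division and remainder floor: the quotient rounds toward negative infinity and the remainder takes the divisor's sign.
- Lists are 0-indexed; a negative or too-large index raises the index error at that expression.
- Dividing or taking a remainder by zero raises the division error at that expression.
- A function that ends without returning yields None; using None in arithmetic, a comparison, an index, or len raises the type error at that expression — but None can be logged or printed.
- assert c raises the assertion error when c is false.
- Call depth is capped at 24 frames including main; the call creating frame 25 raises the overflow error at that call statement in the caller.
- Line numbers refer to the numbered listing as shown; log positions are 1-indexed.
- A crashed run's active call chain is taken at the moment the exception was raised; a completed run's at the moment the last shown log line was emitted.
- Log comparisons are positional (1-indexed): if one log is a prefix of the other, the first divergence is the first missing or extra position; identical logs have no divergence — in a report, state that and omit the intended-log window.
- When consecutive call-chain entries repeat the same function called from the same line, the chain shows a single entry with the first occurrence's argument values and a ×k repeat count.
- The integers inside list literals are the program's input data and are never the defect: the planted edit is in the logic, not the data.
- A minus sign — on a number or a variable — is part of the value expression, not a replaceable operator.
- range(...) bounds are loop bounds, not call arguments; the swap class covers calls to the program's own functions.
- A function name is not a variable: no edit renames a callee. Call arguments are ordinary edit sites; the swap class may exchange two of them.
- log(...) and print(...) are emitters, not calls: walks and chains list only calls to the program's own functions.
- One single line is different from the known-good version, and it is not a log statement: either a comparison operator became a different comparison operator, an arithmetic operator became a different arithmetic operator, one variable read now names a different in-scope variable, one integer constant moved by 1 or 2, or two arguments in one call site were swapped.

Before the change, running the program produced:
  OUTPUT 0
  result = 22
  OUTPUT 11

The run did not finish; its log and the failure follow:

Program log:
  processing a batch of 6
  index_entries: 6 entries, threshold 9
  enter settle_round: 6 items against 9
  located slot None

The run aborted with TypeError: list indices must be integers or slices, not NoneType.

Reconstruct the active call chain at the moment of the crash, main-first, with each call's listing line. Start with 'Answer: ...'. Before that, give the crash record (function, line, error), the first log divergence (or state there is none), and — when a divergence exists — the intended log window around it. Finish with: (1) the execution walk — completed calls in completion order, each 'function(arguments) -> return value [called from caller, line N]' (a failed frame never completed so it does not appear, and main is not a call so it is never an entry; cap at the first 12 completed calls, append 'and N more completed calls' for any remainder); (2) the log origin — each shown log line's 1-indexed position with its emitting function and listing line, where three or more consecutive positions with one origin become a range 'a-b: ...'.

Answer: main -> index_entries (called at line 33).
Key observation: Everything matches until log position 2, which reads 'index_entries: 6 entries, threshold 9' in place of 'index_entries: 6 entries, threshold 11'.
Crash: index_entries, line 11, TypeError.
First divergence: position 2 — the shown line 'index_entries: 6 entries, threshold 9' should read 'index_entries: 6 entries, threshold 11'.
Intended log window:
  1: processing a batch of 6
  2: index_entries: 6 entries, threshold 11
  3: enter settle_round: 6 items against 11
Execution walk:
  settle_round([10, 1, 7, 4, 11, 5], 9) -> None  [called from index_entries, line 9]
Origin of each log line:
  1 — main, line 32
  2 — index_entries, line 8
  3 — settle_round, line 2
  4 — index_entries, line 10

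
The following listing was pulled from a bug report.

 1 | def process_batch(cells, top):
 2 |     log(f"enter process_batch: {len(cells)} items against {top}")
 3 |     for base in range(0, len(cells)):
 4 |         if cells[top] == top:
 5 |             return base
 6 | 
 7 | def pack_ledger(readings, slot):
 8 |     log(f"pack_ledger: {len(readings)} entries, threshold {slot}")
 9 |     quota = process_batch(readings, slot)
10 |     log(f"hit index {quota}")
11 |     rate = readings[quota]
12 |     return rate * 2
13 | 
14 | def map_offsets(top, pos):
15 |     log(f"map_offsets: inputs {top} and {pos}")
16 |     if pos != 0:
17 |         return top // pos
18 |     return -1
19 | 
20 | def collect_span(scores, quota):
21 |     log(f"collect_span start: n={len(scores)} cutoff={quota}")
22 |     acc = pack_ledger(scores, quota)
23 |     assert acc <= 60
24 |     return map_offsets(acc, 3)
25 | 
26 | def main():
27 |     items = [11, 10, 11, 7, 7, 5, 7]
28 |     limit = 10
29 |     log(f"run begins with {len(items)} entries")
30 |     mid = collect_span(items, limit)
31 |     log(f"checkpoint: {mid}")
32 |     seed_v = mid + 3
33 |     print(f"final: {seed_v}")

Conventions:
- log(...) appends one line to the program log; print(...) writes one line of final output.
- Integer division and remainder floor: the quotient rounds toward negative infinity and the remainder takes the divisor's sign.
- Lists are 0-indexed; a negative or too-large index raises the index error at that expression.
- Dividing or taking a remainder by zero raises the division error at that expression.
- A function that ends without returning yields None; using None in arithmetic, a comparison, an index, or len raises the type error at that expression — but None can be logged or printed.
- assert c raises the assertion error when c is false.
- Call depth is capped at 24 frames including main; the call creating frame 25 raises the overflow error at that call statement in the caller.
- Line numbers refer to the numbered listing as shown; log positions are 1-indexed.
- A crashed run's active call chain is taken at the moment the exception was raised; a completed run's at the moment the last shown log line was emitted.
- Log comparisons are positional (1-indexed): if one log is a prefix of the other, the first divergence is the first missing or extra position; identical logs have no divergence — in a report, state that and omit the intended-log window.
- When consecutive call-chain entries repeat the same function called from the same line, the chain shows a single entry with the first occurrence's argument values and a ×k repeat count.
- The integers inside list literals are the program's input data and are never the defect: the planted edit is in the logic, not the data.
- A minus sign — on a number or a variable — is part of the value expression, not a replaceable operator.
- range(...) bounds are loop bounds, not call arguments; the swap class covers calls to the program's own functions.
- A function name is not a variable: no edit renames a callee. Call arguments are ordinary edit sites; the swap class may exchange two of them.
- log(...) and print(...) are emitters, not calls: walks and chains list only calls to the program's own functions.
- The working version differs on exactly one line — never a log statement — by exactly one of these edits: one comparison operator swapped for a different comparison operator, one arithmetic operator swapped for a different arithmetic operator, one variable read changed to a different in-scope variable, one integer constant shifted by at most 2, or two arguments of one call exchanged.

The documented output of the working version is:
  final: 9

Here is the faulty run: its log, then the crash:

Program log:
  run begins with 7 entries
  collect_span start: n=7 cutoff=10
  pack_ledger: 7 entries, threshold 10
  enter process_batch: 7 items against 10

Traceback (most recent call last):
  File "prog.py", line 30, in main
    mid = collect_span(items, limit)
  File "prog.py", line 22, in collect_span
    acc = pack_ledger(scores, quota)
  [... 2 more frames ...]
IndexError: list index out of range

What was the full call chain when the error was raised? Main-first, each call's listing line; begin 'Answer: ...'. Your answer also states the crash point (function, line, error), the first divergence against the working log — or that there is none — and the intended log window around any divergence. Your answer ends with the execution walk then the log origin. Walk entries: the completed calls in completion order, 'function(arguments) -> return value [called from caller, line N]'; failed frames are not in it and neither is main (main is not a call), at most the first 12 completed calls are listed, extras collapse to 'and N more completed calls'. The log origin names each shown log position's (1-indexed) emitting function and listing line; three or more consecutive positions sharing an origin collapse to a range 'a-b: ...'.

Answer: main -> collect_span (called at line 30) -> pack_ledger (called at line 22) -> process_batch (called at line 9).
The tell: A complete run would log 'hit index 1' next, but this one stopped at 4 lines.
Crash: process_batch, line 4, IndexError.
First divergence: position 5; the shown log stops at 4 lines while the working version next logs 'hit index 1'.
Intended log window:
  3: pack_ledger: 7 entries, threshold 10
  4: enter process_batch: 7 items against 10
  5: hit index 1
  6: map_offsets: inputs 20 and 3
Execution walk:
  (no call completed)
Log origin:
  1: logged in main at line 29
  2: logged in collect_span at line 21
  3: logged in pack_ledger at line 8
  4: logged in process_batch at line 2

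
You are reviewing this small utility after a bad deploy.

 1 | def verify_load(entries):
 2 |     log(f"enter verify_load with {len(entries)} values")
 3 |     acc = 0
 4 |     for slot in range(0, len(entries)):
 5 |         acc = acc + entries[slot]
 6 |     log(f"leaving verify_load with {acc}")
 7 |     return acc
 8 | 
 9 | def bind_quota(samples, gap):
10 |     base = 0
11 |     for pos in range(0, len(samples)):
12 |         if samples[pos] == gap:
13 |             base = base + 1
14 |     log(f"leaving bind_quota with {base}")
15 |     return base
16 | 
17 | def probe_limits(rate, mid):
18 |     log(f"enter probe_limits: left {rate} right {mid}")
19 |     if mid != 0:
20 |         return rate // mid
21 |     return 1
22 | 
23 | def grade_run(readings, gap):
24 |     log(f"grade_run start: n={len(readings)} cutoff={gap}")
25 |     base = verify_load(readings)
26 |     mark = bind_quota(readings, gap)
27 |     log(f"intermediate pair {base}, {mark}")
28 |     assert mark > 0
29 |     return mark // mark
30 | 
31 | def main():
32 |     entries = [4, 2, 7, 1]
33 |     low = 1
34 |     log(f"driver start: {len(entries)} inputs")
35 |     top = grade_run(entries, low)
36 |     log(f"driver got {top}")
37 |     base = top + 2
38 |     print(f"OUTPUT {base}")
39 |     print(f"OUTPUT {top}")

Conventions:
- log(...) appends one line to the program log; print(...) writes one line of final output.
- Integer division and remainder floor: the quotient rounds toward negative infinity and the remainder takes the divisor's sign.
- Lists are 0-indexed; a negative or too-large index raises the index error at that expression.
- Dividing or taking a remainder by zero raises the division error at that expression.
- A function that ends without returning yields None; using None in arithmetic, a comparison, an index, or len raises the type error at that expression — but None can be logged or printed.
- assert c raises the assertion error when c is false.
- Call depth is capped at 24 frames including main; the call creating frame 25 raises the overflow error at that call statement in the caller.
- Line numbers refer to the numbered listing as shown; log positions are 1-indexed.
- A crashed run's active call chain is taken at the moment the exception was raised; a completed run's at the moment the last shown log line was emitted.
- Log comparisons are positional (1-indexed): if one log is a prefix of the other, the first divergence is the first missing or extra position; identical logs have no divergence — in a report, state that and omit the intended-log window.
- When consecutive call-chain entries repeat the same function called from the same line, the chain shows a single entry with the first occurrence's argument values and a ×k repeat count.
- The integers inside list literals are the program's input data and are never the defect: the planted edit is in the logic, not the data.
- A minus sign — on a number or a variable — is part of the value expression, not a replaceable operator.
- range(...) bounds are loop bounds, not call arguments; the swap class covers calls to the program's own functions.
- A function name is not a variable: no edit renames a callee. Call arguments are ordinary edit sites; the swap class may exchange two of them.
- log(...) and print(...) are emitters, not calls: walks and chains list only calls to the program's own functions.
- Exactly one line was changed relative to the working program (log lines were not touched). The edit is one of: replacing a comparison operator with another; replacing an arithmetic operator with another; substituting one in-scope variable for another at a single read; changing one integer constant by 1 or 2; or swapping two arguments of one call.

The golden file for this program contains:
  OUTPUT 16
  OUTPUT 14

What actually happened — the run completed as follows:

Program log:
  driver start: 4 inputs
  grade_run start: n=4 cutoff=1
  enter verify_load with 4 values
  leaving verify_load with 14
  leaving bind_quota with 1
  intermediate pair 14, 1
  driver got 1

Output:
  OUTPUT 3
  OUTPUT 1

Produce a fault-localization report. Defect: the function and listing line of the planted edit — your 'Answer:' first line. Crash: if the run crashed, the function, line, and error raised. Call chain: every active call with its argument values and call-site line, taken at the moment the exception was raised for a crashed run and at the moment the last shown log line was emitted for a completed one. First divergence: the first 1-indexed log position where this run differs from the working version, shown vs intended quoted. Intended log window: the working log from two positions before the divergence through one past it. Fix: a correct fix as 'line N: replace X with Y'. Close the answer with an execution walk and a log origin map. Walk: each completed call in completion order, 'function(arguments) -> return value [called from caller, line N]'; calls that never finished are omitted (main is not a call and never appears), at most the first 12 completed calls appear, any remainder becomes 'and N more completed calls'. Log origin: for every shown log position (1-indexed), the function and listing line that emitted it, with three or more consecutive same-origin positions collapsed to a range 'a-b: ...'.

Answer: the defect is in grade_run at line 29.
Key fact: The earliest visible damage is log position 7 — 'driver got 1' rather than the intended 'driver got 14'.
Call chain: main.
First divergence: at position 7 the run shows 'driver got 1' where the working version logs 'driver got 14'.
Intended log window:
  5: leaving bind_quota with 1
  6: intermediate pair 14, 1
  7: driver got 14
Execution walk:
  verify_load([4, 2, 7, 1]) -> 14  [called from grade_run, line 25]
  bind_quota([4, 2, 7, 1], 1) -> 1  [called from grade_run, line 26]
  grade_run([4, 2, 7, 1], 1) -> 1  [called from main, line 35]
Log line origins:
  1: from main, line 34
  2: from grade_run, line 24
  3: from verify_load, line 2
  4: from verify_load, line 6
  5: from bind_quota, line 14
  6: from grade_run, line 27
  7: from main, line 36
A correct fix: line 29: replace `mark // mark` with `base // mark`.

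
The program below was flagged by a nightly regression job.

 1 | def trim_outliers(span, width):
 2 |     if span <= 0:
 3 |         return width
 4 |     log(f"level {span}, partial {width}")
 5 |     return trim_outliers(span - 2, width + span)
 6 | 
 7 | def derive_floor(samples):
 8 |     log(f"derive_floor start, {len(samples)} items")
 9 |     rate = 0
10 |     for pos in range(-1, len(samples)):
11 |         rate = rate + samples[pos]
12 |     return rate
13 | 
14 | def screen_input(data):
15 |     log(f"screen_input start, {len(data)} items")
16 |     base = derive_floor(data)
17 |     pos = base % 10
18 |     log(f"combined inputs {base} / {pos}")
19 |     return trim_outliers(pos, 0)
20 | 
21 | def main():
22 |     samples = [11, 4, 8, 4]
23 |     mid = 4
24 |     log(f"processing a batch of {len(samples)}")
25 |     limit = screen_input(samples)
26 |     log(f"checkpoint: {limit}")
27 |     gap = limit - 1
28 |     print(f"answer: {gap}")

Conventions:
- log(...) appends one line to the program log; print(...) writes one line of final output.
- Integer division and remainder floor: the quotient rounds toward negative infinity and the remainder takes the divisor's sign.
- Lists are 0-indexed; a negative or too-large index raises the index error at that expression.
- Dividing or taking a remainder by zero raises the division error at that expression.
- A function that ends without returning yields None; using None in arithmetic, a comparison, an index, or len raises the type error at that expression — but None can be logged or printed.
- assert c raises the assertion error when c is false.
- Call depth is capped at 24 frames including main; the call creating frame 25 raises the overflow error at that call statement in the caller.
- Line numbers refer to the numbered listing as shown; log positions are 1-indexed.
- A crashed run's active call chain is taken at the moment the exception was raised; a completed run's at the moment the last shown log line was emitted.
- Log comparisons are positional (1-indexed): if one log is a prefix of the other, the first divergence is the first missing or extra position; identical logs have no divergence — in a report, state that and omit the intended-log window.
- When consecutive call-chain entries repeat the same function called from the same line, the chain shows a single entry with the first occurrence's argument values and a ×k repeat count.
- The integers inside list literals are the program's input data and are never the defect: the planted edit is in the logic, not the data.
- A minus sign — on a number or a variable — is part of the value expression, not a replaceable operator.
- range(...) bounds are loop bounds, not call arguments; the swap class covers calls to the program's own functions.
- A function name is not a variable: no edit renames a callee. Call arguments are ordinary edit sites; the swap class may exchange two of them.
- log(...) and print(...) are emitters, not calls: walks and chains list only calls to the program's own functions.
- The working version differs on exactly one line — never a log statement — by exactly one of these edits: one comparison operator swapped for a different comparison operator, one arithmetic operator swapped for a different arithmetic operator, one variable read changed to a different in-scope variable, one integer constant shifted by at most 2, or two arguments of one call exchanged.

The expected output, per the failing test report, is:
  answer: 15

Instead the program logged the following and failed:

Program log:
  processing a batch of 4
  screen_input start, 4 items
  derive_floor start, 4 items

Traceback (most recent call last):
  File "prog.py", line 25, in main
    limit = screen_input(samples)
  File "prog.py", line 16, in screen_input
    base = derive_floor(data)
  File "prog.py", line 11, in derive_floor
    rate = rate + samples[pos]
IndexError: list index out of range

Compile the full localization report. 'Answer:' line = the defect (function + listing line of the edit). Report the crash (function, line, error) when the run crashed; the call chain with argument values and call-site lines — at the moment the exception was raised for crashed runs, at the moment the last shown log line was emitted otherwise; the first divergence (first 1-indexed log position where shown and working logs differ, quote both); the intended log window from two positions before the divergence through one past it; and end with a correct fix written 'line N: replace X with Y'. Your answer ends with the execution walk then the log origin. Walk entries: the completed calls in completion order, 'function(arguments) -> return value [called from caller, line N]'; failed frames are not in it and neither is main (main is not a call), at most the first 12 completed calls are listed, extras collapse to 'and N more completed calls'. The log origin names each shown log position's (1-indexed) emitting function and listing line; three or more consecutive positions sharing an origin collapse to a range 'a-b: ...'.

Answer: the defect is in derive_floor at line 10.
Key observation: The shown log is a 3-line prefix of the intended one, whose next entry is 'combined inputs 27 / 7'.
Crash: derive_floor, line 11, IndexError.
Call chain: main -> screen_input([11, 4, 8, 4]) (called at line 25) -> derive_floor([11, 4, 8, 4]) (called at line 16).
First divergence: position 4 — after 3 matching lines the faulty run goes silent; intended next line 'combined inputs 27 / 7'.
Intended log window:
  2: screen_input start, 4 items
  3: derive_floor start, 4 items
  4: combined inputs 27 / 7
  5: level 7, partial 0
Execution walk:
  (no call completed)
Log origin:
  1 — main, line 24
  2 — screen_input, line 15
  3 — derive_floor, line 8
A correct fix: line 10: replace `-1` with `0`.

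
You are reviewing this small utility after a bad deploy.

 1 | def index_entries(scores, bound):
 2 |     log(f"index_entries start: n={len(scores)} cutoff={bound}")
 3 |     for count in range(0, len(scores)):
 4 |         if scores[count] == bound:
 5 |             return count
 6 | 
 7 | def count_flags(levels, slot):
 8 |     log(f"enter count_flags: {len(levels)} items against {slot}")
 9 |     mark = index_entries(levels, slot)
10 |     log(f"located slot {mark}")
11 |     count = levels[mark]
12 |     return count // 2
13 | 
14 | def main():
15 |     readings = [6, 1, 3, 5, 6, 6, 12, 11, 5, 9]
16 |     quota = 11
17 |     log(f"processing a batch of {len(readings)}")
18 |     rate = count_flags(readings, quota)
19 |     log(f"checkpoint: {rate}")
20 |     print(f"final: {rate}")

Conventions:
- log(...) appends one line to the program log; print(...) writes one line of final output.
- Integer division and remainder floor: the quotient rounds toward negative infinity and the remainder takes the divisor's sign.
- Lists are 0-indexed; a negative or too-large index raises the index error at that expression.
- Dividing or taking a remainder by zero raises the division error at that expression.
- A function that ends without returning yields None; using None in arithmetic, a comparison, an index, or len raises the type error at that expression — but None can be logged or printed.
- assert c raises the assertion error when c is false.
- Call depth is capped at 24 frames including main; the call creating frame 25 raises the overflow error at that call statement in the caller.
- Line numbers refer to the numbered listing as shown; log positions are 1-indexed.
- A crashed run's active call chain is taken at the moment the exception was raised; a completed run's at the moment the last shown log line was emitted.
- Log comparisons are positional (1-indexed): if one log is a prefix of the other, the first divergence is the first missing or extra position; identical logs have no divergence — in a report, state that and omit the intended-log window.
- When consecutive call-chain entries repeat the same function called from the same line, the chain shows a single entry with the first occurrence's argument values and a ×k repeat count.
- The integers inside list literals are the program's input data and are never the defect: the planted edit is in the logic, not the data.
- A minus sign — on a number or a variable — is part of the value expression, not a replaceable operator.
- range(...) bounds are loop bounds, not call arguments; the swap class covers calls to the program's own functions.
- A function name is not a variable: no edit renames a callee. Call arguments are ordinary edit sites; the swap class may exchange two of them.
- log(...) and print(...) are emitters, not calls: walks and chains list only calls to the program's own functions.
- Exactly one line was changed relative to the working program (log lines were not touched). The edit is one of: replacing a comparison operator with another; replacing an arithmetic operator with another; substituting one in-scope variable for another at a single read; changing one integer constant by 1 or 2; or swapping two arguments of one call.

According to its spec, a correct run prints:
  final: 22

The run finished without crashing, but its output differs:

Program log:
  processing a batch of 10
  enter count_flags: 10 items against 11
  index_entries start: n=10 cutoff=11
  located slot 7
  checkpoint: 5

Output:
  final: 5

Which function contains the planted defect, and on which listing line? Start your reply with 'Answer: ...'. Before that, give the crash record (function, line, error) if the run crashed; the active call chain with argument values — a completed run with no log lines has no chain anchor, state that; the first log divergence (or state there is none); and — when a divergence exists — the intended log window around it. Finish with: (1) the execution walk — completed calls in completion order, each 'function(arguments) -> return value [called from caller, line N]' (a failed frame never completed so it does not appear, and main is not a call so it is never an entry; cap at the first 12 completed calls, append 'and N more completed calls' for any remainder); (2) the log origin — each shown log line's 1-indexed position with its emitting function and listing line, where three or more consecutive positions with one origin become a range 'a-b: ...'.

Answer: the defect is in count_flags at line 12.
Key fact: The earliest visible damage is log position 5 — 'checkpoint: 5' rather than the intended 'checkpoint: 22'.
Call chain: main.
First divergence: at position 5 the run shows 'checkpoint: 5' where the working version logs 'checkpoint: 22'.
Intended log window:
  3: index_entries start: n=10 cutoff=11
  4: located slot 7
  5: checkpoint: 22
Execution walk:
  index_entries([6, 1, 3, 5, 6, 6, 12, 11, 5, 9], 11) -> 7  [called from count_flags, line 9]
  count_flags([6, 1, 3, 5, 6, 6, 12, 11, 5, 9], 11) -> 5  [called from main, line 18]
Origin of each log line:
  1: from main, line 17
  2: from count_flags, line 8
  3: from index_entries, line 2
  4: from count_flags, line 10
  5: from main, line 19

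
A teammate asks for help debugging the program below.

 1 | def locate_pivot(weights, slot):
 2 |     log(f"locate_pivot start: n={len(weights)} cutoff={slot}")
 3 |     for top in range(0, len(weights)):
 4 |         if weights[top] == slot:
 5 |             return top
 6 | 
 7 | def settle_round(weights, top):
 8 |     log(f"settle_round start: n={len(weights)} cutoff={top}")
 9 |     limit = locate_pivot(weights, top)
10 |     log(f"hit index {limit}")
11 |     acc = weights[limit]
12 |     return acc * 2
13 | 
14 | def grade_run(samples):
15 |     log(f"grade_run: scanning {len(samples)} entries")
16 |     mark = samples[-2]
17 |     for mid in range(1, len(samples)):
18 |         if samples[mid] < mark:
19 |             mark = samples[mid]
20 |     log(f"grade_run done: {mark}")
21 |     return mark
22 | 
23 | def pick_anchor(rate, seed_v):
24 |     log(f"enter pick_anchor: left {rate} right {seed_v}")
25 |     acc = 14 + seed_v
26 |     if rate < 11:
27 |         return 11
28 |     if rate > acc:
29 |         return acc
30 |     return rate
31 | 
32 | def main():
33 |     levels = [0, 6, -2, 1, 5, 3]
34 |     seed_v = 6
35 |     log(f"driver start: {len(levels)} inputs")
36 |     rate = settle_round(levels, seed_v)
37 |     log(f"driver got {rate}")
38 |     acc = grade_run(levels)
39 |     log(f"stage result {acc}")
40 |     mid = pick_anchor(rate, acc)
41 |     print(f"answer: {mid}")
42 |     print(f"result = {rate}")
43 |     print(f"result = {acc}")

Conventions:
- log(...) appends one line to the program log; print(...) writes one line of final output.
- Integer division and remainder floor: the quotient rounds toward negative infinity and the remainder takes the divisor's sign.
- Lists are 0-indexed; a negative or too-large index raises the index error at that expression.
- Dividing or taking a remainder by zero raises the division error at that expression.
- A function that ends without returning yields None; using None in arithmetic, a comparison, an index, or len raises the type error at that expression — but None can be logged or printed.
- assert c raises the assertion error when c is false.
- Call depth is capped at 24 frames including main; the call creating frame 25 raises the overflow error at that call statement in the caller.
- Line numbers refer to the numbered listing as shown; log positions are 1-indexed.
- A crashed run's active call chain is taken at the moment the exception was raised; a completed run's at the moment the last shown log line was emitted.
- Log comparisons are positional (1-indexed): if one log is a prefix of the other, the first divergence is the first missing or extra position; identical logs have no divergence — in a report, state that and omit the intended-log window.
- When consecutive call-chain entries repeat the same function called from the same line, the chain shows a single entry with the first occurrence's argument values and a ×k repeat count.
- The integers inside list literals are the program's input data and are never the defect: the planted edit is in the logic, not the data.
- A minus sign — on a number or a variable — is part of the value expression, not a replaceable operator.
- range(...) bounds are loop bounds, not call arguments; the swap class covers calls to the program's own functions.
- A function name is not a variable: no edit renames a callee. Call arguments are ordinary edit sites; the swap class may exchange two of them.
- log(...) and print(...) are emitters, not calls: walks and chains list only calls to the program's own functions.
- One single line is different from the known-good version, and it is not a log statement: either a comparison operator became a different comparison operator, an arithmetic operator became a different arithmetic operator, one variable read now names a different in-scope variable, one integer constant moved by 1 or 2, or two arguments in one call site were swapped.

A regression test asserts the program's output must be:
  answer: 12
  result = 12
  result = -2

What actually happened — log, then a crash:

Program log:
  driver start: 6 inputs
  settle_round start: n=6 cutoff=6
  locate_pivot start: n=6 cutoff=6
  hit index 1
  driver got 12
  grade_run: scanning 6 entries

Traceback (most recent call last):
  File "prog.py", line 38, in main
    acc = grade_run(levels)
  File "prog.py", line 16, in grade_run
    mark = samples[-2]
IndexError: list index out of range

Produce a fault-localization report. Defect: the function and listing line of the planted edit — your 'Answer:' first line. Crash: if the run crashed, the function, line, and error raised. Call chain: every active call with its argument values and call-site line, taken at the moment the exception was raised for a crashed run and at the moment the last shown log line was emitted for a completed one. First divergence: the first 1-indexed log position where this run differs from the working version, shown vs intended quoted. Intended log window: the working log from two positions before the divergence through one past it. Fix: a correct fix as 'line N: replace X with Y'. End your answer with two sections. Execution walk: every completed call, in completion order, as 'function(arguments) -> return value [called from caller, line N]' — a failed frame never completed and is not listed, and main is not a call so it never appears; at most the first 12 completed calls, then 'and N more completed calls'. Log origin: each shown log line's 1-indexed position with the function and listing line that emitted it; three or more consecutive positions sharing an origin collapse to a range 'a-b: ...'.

Answer: the defect is in grade_run at line 16.
Key fact: The shown log is a 6-line prefix of the intended one, whose next entry is 'grade_run done: -2'.
Crash: grade_run, line 16, IndexError.
Call chain: main -> grade_run([0, 6, -2, 1, 5, 3]) (called at line 38).
First divergence: position 7 — the faulty run's log ends after 6 lines; the working version continues with 'grade_run done: -2'.
Intended log window:
  5: driver got 12
  6: grade_run: scanning 6 entries
  7: grade_run done: -2
  8: stage result -2
Execution walk:
  locate_pivot([0, 6, -2, 1, 5, 3], 6) -> 1  [called from settle_round, line 9]
  settle_round([0, 6, -2, 1, 5, 3], 6) -> 12  [called from main, line 36]
Log origin:
  1: logged in main at line 35
  2: logged in settle_round at line 8
  3: logged in locate_pivot at line 2
  4: logged in settle_round at line 10
  5: logged in main at line 37
  6: logged in grade_run at line 15
A correct fix: line 16: replace `-2` with `0`.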